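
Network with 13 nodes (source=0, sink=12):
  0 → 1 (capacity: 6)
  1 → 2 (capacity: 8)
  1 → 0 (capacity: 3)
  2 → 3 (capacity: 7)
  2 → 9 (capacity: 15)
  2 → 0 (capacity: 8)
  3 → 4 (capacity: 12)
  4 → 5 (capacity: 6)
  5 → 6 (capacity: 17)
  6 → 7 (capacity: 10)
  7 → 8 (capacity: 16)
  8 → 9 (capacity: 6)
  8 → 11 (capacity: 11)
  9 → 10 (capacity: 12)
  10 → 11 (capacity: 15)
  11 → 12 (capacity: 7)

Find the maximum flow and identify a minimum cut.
Max flow = 6, Min cut edges: (0,1)

Maximum flow: 6
Minimum cut: (0,1)
Partition: S = [0], T = [1, 2, 3, 4, 5, 6, 7, 8, 9, 10, 11, 12]

Max-flow min-cut theorem verified: both equal 6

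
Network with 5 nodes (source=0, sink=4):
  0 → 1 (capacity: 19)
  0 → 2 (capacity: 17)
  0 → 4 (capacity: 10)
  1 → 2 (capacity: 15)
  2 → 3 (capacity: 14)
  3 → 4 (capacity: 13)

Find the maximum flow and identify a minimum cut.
Max flow = 23, Min cut edges: (0,4), (3,4)

Maximum flow: 23
Minimum cut: (0,4), (3,4)
Partition: S = [0, 1, 2, 3], T = [4]

Max-flow min-cut theorem verified: both equal 23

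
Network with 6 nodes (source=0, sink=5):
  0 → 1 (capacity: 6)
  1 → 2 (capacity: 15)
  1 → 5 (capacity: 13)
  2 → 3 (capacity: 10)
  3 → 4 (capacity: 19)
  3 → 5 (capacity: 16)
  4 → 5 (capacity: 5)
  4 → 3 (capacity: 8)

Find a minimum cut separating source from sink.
Min cut value = 6, edges: (0,1)

Min cut value: 6
Partition: S = [0], T = [1, 2, 3, 4, 5]
Cut edges: (0,1)

By max-flow min-cut theorem, max flow = min cut = 6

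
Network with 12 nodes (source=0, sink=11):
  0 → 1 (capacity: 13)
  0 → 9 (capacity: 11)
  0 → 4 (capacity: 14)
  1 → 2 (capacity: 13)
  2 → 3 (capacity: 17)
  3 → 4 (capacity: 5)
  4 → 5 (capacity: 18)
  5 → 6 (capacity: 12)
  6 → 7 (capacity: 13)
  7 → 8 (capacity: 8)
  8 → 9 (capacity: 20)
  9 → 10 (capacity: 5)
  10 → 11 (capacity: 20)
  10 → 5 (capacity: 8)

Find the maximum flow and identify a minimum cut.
Max flow = 5, Min cut edges: (9,10)

Maximum flow: 5
Minimum cut: (9,10)
Partition: S = [0, 1, 2, 3, 4, 5, 6, 7, 8, 9], T = [10, 11]

Max-flow min-cut theorem verified: both equal 5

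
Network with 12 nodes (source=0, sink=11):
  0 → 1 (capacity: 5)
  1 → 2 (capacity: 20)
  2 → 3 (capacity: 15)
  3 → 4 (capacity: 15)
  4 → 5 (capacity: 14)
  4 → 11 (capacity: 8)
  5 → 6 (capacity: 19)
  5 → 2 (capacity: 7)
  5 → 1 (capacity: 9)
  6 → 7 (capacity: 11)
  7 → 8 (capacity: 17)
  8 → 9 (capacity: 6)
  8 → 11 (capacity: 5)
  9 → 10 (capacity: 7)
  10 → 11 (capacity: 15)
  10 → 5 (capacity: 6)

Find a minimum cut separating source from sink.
Min cut value = 5, edges: (0,1)

Min cut value: 5
Partition: S = [0], T = [1, 2, 3, 4, 5, 6, 7, 8, 9, 10, 11]
Cut edges: (0,1)

By max-flow min-cut theorem, max flow = min cut = 5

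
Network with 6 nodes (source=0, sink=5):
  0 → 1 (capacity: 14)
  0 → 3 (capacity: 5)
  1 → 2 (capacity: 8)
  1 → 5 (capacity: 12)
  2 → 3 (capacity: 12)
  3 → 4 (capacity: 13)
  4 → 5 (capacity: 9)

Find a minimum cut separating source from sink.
Min cut value = 19, edges: (0,1), (0,3)

Min cut value: 19
Partition: S = [0], T = [1, 2, 3, 4, 5]
Cut edges: (0,1), (0,3)

By max-flow min-cut theorem, max flow = min cut = 19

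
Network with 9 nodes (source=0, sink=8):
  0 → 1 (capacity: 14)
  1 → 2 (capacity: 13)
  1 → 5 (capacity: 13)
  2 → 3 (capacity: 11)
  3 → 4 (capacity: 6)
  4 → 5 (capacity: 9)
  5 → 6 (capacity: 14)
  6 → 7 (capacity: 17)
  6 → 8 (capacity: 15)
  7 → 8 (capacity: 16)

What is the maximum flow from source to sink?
Maximum flow = 14

Max flow: 14

Flow assignment:
  0 → 1: 14/14
  1 → 2: 1/13
  1 → 5: 13/13
  2 → 3: 1/11
  3 → 4: 1/6
  4 → 5: 1/9
  5 → 6: 14/14
  6 → 8: 14/15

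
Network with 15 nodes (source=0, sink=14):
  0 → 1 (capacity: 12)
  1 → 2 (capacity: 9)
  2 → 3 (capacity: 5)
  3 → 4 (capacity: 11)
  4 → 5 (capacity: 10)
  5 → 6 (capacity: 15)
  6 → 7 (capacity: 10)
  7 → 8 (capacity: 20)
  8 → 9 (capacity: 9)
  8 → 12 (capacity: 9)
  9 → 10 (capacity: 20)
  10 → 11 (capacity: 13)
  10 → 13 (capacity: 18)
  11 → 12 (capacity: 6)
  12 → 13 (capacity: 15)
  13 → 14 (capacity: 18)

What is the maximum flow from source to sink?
Maximum flow = 5

Max flow: 5

Flow assignment:
  0 → 1: 5/12
  1 → 2: 5/9
  2 → 3: 5/5
  3 → 4: 5/11
  4 → 5: 5/10
  5 → 6: 5/15
  6 → 7: 5/10
  7 → 8: 5/20
  8 → 12: 5/9
  12 → 13: 5/15
  13 → 14: 5/18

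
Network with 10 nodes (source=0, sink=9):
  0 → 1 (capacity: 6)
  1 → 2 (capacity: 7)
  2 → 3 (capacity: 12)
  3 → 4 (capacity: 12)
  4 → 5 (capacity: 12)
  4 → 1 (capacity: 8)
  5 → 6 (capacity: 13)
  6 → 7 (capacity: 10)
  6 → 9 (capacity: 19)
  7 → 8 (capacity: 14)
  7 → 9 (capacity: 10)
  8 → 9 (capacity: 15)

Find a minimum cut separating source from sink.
Min cut value = 6, edges: (0,1)

Min cut value: 6
Partition: S = [0], T = [1, 2, 3, 4, 5, 6, 7, 8, 9]
Cut edges: (0,1)

By max-flow min-cut theorem, max flow = min cut = 6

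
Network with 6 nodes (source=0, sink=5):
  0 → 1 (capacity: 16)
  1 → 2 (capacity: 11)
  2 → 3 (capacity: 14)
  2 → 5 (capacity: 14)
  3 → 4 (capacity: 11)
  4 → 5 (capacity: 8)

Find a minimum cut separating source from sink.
Min cut value = 11, edges: (1,2)

Min cut value: 11
Partition: S = [0, 1], T = [2, 3, 4, 5]
Cut edges: (1,2)

By max-flow min-cut theorem, max flow = min cut = 11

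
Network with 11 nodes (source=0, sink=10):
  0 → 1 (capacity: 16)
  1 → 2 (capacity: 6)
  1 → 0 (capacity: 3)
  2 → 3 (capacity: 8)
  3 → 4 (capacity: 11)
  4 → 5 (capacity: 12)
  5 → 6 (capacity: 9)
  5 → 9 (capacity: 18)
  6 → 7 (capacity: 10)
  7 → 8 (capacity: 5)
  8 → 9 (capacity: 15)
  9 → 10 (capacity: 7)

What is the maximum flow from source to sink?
Maximum flow = 6

Max flow: 6

Flow assignment:
  0 → 1: 6/16
  1 → 2: 6/6
  2 → 3: 6/8
  3 → 4: 6/11
  4 → 5: 6/12
  5 → 9: 6/18
  9 → 10: 6/7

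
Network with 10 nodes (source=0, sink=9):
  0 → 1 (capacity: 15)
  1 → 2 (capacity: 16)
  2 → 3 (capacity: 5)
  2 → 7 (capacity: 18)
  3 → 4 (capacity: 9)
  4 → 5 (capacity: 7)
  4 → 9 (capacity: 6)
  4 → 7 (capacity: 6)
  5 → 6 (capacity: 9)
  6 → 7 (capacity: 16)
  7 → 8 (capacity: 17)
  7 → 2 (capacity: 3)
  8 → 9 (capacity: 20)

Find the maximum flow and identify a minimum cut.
Max flow = 15, Min cut edges: (0,1)

Maximum flow: 15
Minimum cut: (0,1)
Partition: S = [0], T = [1, 2, 3, 4, 5, 6, 7, 8, 9]

Max-flow min-cut theorem verified: both equal 15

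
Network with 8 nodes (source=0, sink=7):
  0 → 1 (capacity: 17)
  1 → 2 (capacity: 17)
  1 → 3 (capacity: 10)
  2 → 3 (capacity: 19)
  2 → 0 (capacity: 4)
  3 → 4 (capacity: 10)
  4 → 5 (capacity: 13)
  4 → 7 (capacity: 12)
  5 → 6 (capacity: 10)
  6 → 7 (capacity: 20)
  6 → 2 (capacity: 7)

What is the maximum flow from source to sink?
Maximum flow = 10

Max flow: 10

Flow assignment:
  0 → 1: 10/17
  1 → 3: 10/10
  3 → 4: 10/10
  4 → 7: 10/12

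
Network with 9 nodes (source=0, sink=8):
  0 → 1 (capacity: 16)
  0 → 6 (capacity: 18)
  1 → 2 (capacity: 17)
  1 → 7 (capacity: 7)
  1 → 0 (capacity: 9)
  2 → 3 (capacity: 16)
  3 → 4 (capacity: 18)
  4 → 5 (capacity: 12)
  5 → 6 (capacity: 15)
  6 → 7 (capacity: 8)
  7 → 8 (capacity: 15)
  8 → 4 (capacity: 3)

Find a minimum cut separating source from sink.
Min cut value = 15, edges: (7,8)

Min cut value: 15
Partition: S = [0, 1, 2, 3, 4, 5, 6, 7], T = [8]
Cut edges: (7,8)

By max-flow min-cut theorem, max flow = min cut = 15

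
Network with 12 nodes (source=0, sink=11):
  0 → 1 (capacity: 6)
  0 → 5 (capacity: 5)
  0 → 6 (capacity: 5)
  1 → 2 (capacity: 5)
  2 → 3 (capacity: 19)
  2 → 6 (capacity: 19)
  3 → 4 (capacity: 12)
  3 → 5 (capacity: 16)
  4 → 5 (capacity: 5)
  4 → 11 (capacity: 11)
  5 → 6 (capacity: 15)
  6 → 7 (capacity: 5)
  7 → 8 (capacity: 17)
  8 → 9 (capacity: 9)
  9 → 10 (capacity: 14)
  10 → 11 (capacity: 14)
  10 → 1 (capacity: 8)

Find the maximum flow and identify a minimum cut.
Max flow = 10, Min cut edges: (1,2), (6,7)

Maximum flow: 10
Minimum cut: (1,2), (6,7)
Partition: S = [0, 1, 5, 6], T = [2, 3, 4, 7, 8, 9, 10, 11]

Max-flow min-cut theorem verified: both equal 10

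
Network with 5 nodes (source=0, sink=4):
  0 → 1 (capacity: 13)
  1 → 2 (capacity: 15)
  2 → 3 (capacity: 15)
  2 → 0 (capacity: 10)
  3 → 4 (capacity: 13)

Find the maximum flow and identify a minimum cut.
Max flow = 13, Min cut edges: (3,4)

Maximum flow: 13
Minimum cut: (3,4)
Partition: S = [0, 1, 2, 3], T = [4]

Max-flow min-cut theorem verified: both equal 13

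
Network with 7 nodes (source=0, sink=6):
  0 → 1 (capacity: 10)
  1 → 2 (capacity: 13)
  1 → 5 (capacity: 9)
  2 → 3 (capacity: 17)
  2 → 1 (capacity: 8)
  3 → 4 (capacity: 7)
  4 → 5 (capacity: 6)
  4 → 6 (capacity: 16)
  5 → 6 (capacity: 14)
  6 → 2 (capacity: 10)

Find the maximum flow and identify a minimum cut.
Max flow = 10, Min cut edges: (0,1)

Maximum flow: 10
Minimum cut: (0,1)
Partition: S = [0], T = [1, 2, 3, 4, 5, 6]

Max-flow min-cut theorem verified: both equal 10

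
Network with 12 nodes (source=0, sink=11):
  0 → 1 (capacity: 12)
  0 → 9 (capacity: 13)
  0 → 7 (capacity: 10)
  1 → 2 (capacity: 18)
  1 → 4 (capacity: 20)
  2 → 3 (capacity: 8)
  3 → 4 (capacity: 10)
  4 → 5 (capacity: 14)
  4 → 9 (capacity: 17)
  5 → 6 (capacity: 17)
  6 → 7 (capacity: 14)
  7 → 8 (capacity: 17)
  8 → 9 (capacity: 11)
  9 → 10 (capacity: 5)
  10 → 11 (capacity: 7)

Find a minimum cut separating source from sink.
Min cut value = 5, edges: (9,10)

Min cut value: 5
Partition: S = [0, 1, 2, 3, 4, 5, 6, 7, 8, 9], T = [10, 11]
Cut edges: (9,10)

By max-flow min-cut theorem, max flow = min cut = 5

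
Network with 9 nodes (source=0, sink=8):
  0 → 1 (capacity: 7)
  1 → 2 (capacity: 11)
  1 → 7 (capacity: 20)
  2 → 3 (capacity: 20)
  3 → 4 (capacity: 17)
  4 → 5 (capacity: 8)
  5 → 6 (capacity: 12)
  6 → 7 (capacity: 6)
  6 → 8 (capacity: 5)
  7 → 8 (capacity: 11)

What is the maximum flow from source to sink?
Maximum flow = 7

Max flow: 7

Flow assignment:
  0 → 1: 7/7
  1 → 7: 7/20
  7 → 8: 7/11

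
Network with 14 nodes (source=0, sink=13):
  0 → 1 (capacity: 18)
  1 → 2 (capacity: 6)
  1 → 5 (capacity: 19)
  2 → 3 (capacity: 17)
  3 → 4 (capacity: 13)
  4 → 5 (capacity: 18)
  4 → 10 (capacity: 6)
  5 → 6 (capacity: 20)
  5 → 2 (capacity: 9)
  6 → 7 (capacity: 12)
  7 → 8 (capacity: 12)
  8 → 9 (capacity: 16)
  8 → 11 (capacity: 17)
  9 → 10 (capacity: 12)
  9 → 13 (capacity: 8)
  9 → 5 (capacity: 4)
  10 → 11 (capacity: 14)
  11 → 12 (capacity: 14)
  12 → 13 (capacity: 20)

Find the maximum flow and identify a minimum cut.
Max flow = 18, Min cut edges: (4,10), (7,8)

Maximum flow: 18
Minimum cut: (4,10), (7,8)
Partition: S = [0, 1, 2, 3, 4, 5, 6, 7], T = [8, 9, 10, 11, 12, 13]

Max-flow min-cut theorem verified: both equal 18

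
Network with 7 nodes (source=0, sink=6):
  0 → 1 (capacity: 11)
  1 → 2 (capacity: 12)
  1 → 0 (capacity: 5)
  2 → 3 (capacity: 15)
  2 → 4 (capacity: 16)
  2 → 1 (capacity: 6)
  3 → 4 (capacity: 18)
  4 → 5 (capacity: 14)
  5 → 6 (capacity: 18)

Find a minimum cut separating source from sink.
Min cut value = 11, edges: (0,1)

Min cut value: 11
Partition: S = [0], T = [1, 2, 3, 4, 5, 6]
Cut edges: (0,1)

By max-flow min-cut theorem, max flow = min cut = 11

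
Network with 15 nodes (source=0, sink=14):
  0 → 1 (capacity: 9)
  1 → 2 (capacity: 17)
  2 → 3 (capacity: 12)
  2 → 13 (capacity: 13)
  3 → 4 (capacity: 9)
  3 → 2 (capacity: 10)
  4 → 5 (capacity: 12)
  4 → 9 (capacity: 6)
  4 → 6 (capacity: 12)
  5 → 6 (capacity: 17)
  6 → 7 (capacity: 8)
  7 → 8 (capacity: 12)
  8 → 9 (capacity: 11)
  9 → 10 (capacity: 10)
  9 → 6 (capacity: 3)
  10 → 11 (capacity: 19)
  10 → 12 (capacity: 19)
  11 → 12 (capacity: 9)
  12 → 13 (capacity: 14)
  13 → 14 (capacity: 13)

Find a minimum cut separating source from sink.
Min cut value = 9, edges: (0,1)

Min cut value: 9
Partition: S = [0], T = [1, 2, 3, 4, 5, 6, 7, 8, 9, 10, 11, 12, 13, 14]
Cut edges: (0,1)

By max-flow min-cut theorem, max flow = min cut = 9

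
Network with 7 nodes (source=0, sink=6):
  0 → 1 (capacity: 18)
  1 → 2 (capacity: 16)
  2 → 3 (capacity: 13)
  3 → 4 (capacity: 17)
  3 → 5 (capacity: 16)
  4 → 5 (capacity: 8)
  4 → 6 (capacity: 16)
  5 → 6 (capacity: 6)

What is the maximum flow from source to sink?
Maximum flow = 13

Max flow: 13

Flow assignment:
  0 → 1: 13/18
  1 → 2: 13/16
  2 → 3: 13/13
  3 → 4: 13/17
  4 → 6: 13/16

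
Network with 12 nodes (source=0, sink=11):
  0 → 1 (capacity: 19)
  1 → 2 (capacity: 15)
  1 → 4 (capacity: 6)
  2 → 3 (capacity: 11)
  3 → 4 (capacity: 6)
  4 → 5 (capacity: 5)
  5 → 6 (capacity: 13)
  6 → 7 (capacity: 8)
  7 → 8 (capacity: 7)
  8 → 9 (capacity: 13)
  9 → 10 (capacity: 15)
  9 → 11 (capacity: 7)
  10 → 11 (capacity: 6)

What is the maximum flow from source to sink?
Maximum flow = 5

Max flow: 5

Flow assignment:
  0 → 1: 5/19
  1 → 2: 5/15
  2 → 3: 5/11
  3 → 4: 5/6
  4 → 5: 5/5
  5 → 6: 5/13
  6 → 7: 5/8
  7 → 8: 5/7
  8 → 9: 5/13
  9 → 11: 5/7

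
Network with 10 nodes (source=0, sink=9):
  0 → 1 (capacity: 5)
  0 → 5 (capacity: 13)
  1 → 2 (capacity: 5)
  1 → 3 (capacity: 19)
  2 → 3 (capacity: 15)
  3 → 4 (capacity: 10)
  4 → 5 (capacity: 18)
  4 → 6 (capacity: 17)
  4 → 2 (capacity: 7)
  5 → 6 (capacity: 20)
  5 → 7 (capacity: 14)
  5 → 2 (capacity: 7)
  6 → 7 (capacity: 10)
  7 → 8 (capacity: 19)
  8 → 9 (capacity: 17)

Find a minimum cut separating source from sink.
Min cut value = 17, edges: (8,9)

Min cut value: 17
Partition: S = [0, 1, 2, 3, 4, 5, 6, 7, 8], T = [9]
Cut edges: (8,9)

By max-flow min-cut theorem, max flow = min cut = 17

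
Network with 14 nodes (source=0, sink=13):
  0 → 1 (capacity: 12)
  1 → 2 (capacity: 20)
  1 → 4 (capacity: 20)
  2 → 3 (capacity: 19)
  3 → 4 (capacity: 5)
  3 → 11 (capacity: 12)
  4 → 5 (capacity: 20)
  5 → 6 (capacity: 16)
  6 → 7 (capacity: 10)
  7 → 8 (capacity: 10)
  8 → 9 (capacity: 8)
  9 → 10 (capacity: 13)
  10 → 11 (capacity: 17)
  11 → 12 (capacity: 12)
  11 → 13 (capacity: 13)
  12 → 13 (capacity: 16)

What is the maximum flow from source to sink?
Maximum flow = 12

Max flow: 12

Flow assignment:
  0 → 1: 12/12
  1 → 2: 12/20
  2 → 3: 12/19
  3 → 11: 12/12
  11 → 13: 12/13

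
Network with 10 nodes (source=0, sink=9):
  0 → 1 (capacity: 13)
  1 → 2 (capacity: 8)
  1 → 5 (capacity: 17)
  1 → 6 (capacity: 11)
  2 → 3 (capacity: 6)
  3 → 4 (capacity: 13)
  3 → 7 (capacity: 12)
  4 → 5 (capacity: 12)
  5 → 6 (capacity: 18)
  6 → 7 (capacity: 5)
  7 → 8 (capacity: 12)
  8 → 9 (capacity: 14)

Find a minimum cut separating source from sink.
Min cut value = 11, edges: (2,3), (6,7)

Min cut value: 11
Partition: S = [0, 1, 2, 4, 5, 6], T = [3, 7, 8, 9]
Cut edges: (2,3), (6,7)

By max-flow min-cut theorem, max flow = min cut = 11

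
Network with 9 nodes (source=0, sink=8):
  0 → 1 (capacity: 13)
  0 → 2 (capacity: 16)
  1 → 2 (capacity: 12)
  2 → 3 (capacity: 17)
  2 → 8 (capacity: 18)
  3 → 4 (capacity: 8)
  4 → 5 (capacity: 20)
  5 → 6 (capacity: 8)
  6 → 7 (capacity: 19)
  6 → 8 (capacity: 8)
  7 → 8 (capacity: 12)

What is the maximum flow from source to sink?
Maximum flow = 26

Max flow: 26

Flow assignment:
  0 → 1: 12/13
  0 → 2: 14/16
  1 → 2: 12/12
  2 → 3: 8/17
  2 → 8: 18/18
  3 → 4: 8/8
  4 → 5: 8/20
  5 → 6: 8/8
  6 → 8: 8/8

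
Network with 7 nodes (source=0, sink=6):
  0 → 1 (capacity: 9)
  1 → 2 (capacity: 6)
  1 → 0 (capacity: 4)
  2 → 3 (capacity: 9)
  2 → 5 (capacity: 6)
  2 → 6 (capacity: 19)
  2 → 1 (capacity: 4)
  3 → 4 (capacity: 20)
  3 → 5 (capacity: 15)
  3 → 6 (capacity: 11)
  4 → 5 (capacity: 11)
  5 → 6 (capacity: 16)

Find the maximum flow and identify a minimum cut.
Max flow = 6, Min cut edges: (1,2)

Maximum flow: 6
Minimum cut: (1,2)
Partition: S = [0, 1], T = [2, 3, 4, 5, 6]

Max-flow min-cut theorem verified: both equal 6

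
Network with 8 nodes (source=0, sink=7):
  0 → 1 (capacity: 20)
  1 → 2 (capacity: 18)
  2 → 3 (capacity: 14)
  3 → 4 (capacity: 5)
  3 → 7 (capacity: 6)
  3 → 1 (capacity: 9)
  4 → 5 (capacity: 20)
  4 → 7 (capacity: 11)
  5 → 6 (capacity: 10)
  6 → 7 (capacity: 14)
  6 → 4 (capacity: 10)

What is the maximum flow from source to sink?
Maximum flow = 11

Max flow: 11

Flow assignment:
  0 → 1: 11/20
  1 → 2: 14/18
  2 → 3: 14/14
  3 → 4: 5/5
  3 → 7: 6/6
  3 → 1: 3/9
  4 → 7: 5/11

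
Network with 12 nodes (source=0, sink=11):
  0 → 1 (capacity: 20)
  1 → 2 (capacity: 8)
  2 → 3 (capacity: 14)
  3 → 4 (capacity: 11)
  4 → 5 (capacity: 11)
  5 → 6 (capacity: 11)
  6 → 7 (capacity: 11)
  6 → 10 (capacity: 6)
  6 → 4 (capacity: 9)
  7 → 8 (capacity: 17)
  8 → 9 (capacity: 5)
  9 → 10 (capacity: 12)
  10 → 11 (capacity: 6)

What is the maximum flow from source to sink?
Maximum flow = 6

Max flow: 6

Flow assignment:
  0 → 1: 6/20
  1 → 2: 6/8
  2 → 3: 6/14
  3 → 4: 6/11
  4 → 5: 8/11
  5 → 6: 8/11
  6 → 7: 2/11
  6 → 10: 4/6
  6 → 4: 2/9
  7 → 8: 2/17
  8 → 9: 2/5
  9 → 10: 2/12
  10 → 11: 6/6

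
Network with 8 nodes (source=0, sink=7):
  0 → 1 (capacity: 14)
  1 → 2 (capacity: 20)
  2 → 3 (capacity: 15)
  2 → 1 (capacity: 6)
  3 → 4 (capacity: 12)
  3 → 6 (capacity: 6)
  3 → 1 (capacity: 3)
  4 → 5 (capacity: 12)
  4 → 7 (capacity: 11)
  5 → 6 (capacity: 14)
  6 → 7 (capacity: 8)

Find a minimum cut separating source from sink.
Min cut value = 14, edges: (0,1)

Min cut value: 14
Partition: S = [0], T = [1, 2, 3, 4, 5, 6, 7]
Cut edges: (0,1)

By max-flow min-cut theorem, max flow = min cut = 14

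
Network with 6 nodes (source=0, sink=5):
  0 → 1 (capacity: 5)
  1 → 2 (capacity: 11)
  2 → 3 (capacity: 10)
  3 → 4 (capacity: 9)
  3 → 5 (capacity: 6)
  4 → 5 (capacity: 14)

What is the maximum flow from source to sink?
Maximum flow = 5

Max flow: 5

Flow assignment:
  0 → 1: 5/5
  1 → 2: 5/11
  2 → 3: 5/10
  3 → 5: 5/6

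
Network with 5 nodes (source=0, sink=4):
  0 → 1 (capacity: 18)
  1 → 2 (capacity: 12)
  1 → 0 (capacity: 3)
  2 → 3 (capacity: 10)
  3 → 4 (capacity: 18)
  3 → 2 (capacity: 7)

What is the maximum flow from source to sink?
Maximum flow = 10

Max flow: 10

Flow assignment:
  0 → 1: 10/18
  1 → 2: 10/12
  2 → 3: 10/10
  3 → 4: 10/18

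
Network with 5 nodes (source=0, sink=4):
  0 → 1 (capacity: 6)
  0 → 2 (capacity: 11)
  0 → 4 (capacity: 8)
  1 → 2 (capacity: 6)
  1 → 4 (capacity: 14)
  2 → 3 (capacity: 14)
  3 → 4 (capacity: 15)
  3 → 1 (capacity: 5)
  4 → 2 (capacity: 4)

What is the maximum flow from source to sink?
Maximum flow = 25

Max flow: 25

Flow assignment:
  0 → 1: 6/6
  0 → 2: 11/11
  0 → 4: 8/8
  1 → 4: 6/14
  2 → 3: 11/14
  3 → 4: 11/15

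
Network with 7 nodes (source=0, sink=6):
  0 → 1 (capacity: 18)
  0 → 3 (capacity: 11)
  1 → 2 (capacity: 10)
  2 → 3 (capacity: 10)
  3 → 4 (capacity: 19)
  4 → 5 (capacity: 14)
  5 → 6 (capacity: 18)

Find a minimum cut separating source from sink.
Min cut value = 14, edges: (4,5)

Min cut value: 14
Partition: S = [0, 1, 2, 3, 4], T = [5, 6]
Cut edges: (4,5)

By max-flow min-cut theorem, max flow = min cut = 14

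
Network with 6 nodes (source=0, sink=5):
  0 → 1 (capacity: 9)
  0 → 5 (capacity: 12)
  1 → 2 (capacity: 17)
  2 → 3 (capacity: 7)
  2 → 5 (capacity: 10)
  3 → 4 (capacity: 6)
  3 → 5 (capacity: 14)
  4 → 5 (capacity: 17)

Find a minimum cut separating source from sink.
Min cut value = 21, edges: (0,1), (0,5)

Min cut value: 21
Partition: S = [0], T = [1, 2, 3, 4, 5]
Cut edges: (0,1), (0,5)

By max-flow min-cut theorem, max flow = min cut = 21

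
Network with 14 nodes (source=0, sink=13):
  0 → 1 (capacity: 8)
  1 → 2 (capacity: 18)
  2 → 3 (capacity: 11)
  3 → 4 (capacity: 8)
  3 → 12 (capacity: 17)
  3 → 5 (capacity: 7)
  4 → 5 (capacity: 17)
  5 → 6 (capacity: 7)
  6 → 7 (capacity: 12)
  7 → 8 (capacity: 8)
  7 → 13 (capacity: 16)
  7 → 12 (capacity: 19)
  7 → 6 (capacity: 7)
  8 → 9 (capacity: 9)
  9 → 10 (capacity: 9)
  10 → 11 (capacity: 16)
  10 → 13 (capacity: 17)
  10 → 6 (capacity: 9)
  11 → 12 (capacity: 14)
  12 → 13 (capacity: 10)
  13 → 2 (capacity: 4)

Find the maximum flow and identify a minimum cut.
Max flow = 8, Min cut edges: (0,1)

Maximum flow: 8
Minimum cut: (0,1)
Partition: S = [0], T = [1, 2, 3, 4, 5, 6, 7, 8, 9, 10, 11, 12, 13]

Max-flow min-cut theorem verified: both equal 8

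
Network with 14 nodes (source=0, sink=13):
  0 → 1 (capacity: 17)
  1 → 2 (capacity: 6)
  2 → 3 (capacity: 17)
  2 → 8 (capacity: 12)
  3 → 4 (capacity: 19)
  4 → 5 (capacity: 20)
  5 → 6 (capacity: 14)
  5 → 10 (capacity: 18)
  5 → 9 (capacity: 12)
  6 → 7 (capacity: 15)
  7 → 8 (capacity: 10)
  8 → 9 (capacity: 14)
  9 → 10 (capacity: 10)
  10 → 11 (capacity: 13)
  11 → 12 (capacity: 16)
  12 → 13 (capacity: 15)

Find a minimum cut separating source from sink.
Min cut value = 6, edges: (1,2)

Min cut value: 6
Partition: S = [0, 1], T = [2, 3, 4, 5, 6, 7, 8, 9, 10, 11, 12, 13]
Cut edges: (1,2)

By max-flow min-cut theorem, max flow = min cut = 6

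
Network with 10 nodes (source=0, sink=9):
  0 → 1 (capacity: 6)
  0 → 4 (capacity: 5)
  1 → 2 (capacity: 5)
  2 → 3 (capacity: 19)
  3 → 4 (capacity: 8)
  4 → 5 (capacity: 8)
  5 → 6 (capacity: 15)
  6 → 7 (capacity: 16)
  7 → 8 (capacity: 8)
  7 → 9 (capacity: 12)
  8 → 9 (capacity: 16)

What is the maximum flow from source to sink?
Maximum flow = 8

Max flow: 8

Flow assignment:
  0 → 1: 5/6
  0 → 4: 3/5
  1 → 2: 5/5
  2 → 3: 5/19
  3 → 4: 5/8
  4 → 5: 8/8
  5 → 6: 8/15
  6 → 7: 8/16
  7 → 9: 8/12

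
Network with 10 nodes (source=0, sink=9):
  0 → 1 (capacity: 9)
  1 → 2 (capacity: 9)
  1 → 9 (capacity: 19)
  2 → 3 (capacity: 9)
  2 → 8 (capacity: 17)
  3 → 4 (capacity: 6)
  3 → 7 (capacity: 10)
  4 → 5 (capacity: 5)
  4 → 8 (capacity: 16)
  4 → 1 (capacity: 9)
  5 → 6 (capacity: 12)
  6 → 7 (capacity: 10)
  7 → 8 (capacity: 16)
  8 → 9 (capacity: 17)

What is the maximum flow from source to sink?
Maximum flow = 9

Max flow: 9

Flow assignment:
  0 → 1: 9/9
  1 → 9: 9/19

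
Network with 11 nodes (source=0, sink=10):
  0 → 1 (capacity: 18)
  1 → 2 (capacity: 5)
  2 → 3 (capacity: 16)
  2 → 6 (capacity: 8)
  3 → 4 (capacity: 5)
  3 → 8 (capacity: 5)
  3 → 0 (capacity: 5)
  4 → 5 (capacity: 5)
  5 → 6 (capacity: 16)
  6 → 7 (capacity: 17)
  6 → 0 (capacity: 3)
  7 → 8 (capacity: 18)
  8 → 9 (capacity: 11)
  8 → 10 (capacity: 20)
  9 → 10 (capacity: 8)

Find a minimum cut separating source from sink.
Min cut value = 5, edges: (1,2)

Min cut value: 5
Partition: S = [0, 1], T = [2, 3, 4, 5, 6, 7, 8, 9, 10]
Cut edges: (1,2)

By max-flow min-cut theorem, max flow = min cut = 5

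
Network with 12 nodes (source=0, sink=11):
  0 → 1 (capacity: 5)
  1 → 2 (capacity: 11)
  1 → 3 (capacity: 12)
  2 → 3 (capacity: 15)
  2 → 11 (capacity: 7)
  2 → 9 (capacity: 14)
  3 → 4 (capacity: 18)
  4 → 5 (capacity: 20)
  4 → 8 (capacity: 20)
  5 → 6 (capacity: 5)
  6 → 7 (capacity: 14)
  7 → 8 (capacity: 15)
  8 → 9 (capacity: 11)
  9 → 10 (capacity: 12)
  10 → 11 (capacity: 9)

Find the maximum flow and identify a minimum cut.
Max flow = 5, Min cut edges: (0,1)

Maximum flow: 5
Minimum cut: (0,1)
Partition: S = [0], T = [1, 2, 3, 4, 5, 6, 7, 8, 9, 10, 11]

Max-flow min-cut theorem verified: both equal 5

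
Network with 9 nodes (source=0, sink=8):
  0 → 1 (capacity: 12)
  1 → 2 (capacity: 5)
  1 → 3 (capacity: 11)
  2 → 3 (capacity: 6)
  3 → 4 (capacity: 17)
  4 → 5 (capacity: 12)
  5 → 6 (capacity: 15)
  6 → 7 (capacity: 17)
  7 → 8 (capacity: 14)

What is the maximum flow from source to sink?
Maximum flow = 12

Max flow: 12

Flow assignment:
  0 → 1: 12/12
  1 → 2: 1/5
  1 → 3: 11/11
  2 → 3: 1/6
  3 → 4: 12/17
  4 → 5: 12/12
  5 → 6: 12/15
  6 → 7: 12/17
  7 → 8: 12/14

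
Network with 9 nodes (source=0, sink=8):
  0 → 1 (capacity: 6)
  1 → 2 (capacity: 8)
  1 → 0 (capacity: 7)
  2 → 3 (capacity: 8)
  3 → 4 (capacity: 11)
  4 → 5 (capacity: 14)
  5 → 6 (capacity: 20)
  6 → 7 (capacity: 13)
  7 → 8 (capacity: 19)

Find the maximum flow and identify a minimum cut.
Max flow = 6, Min cut edges: (0,1)

Maximum flow: 6
Minimum cut: (0,1)
Partition: S = [0], T = [1, 2, 3, 4, 5, 6, 7, 8]

Max-flow min-cut theorem verified: both equal 6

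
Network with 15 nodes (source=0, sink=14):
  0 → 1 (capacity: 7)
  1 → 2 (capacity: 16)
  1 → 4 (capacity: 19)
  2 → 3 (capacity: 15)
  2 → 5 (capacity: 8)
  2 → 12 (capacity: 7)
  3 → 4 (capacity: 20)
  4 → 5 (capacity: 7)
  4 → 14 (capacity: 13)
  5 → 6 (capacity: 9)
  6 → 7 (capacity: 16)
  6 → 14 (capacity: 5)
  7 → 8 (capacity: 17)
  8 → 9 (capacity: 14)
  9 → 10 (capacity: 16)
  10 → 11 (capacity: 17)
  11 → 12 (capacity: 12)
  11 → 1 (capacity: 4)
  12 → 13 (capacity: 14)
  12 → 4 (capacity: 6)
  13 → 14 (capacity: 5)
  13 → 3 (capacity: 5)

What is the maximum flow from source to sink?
Maximum flow = 7

Max flow: 7

Flow assignment:
  0 → 1: 7/7
  1 → 4: 7/19
  4 → 14: 7/13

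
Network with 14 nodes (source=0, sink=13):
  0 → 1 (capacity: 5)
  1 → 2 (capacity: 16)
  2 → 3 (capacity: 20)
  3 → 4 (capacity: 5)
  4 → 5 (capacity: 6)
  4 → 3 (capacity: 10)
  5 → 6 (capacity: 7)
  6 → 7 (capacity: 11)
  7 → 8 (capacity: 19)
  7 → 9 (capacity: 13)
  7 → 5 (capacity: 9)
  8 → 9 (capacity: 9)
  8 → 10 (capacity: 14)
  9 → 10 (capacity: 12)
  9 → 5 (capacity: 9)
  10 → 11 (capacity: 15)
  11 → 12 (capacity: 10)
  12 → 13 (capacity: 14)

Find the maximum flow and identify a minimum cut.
Max flow = 5, Min cut edges: (3,4)

Maximum flow: 5
Minimum cut: (3,4)
Partition: S = [0, 1, 2, 3], T = [4, 5, 6, 7, 8, 9, 10, 11, 12, 13]

Max-flow min-cut theorem verified: both equal 5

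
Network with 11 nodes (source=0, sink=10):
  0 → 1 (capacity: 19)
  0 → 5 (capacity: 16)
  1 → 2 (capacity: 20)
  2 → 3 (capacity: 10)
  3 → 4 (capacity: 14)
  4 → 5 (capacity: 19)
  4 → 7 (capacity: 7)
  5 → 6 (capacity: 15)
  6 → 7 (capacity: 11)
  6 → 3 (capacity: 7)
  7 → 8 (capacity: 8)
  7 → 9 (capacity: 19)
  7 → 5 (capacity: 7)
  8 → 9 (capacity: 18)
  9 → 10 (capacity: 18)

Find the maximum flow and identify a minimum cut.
Max flow = 18, Min cut edges: (9,10)

Maximum flow: 18
Minimum cut: (9,10)
Partition: S = [0, 1, 2, 3, 4, 5, 6, 7, 8, 9], T = [10]

Max-flow min-cut theorem verified: both equal 18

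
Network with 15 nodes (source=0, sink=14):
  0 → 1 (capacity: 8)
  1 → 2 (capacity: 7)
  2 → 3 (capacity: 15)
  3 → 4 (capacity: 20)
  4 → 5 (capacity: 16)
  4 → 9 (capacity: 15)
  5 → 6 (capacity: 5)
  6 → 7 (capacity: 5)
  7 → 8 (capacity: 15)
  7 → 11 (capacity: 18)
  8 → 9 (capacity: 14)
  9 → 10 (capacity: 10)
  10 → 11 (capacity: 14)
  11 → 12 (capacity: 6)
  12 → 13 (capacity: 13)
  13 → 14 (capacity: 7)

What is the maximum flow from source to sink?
Maximum flow = 6

Max flow: 6

Flow assignment:
  0 → 1: 6/8
  1 → 2: 6/7
  2 → 3: 6/15
  3 → 4: 6/20
  4 → 9: 6/15
  9 → 10: 6/10
  10 → 11: 6/14
  11 → 12: 6/6
  12 → 13: 6/13
  13 → 14: 6/7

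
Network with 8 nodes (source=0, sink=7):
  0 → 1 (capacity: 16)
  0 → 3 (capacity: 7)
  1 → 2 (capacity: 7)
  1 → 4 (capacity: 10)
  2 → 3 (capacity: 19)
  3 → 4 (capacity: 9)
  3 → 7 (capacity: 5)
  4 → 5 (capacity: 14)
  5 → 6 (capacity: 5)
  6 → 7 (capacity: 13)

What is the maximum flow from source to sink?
Maximum flow = 10

Max flow: 10

Flow assignment:
  0 → 1: 3/16
  0 → 3: 7/7
  1 → 4: 3/10
  3 → 4: 2/9
  3 → 7: 5/5
  4 → 5: 5/14
  5 → 6: 5/5
  6 → 7: 5/13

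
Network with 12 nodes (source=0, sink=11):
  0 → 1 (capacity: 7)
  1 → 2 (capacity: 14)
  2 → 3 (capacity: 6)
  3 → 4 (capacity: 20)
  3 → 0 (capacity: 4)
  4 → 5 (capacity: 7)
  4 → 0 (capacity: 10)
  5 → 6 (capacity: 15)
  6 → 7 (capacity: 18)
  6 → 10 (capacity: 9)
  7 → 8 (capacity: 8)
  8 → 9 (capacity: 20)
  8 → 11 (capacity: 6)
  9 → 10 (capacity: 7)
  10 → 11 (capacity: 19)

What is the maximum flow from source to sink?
Maximum flow = 6

Max flow: 6

Flow assignment:
  0 → 1: 6/7
  1 → 2: 6/14
  2 → 3: 6/6
  3 → 4: 6/20
  4 → 5: 6/7
  5 → 6: 6/15
  6 → 10: 6/9
  10 → 11: 6/19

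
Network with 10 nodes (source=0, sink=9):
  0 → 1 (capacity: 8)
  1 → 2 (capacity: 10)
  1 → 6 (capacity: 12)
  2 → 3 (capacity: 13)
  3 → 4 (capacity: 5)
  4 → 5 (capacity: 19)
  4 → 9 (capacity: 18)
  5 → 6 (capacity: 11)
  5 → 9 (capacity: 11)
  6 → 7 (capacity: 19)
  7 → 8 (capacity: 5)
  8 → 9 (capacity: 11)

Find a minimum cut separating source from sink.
Min cut value = 8, edges: (0,1)

Min cut value: 8
Partition: S = [0], T = [1, 2, 3, 4, 5, 6, 7, 8, 9]
Cut edges: (0,1)

By max-flow min-cut theorem, max flow = min cut = 8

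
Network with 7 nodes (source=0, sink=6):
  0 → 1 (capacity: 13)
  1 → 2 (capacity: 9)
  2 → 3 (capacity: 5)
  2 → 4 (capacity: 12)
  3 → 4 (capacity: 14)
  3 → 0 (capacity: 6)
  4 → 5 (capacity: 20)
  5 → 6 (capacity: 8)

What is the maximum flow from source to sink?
Maximum flow = 8

Max flow: 8

Flow assignment:
  0 → 1: 8/13
  1 → 2: 8/9
  2 → 4: 8/12
  4 → 5: 8/20
  5 → 6: 8/8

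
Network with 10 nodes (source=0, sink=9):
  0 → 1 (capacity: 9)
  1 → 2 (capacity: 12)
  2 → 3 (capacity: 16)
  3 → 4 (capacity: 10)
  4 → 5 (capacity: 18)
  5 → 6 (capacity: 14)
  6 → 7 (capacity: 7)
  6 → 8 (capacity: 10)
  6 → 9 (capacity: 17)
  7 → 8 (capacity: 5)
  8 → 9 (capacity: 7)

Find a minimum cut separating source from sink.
Min cut value = 9, edges: (0,1)

Min cut value: 9
Partition: S = [0], T = [1, 2, 3, 4, 5, 6, 7, 8, 9]
Cut edges: (0,1)

By max-flow min-cut theorem, max flow = min cut = 9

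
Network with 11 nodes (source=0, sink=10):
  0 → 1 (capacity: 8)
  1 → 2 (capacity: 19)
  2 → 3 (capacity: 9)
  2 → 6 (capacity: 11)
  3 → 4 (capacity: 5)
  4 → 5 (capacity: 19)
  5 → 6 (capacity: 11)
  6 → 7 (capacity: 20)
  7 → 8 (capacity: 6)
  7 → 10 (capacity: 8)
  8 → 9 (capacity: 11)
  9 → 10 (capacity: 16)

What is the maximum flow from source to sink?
Maximum flow = 8

Max flow: 8

Flow assignment:
  0 → 1: 8/8
  1 → 2: 8/19
  2 → 6: 8/11
  6 → 7: 8/20
  7 → 10: 8/8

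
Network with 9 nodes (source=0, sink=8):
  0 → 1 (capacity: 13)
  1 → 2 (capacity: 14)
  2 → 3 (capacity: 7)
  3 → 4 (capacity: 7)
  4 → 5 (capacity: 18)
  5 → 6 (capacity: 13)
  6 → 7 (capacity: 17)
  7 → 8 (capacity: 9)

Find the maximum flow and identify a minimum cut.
Max flow = 7, Min cut edges: (3,4)

Maximum flow: 7
Minimum cut: (3,4)
Partition: S = [0, 1, 2, 3], T = [4, 5, 6, 7, 8]

Max-flow min-cut theorem verified: both equal 7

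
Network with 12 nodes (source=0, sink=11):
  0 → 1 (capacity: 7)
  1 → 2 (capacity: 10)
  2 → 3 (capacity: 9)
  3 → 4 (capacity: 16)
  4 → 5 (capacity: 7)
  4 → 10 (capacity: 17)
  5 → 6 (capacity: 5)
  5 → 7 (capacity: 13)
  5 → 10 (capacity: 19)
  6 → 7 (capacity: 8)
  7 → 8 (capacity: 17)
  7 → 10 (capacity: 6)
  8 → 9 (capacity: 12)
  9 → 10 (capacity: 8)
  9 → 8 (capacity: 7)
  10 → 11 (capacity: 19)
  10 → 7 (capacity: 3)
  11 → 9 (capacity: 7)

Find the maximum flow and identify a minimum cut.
Max flow = 7, Min cut edges: (0,1)

Maximum flow: 7
Minimum cut: (0,1)
Partition: S = [0], T = [1, 2, 3, 4, 5, 6, 7, 8, 9, 10, 11]

Max-flow min-cut theorem verified: both equal 7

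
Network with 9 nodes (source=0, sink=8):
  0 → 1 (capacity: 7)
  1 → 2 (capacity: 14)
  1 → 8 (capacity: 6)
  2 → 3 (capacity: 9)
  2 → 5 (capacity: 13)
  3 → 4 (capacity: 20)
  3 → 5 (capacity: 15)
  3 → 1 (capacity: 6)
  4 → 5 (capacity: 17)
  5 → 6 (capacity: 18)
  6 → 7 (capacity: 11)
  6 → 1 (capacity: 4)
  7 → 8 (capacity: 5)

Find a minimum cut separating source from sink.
Min cut value = 7, edges: (0,1)

Min cut value: 7
Partition: S = [0], T = [1, 2, 3, 4, 5, 6, 7, 8]
Cut edges: (0,1)

By max-flow min-cut theorem, max flow = min cut = 7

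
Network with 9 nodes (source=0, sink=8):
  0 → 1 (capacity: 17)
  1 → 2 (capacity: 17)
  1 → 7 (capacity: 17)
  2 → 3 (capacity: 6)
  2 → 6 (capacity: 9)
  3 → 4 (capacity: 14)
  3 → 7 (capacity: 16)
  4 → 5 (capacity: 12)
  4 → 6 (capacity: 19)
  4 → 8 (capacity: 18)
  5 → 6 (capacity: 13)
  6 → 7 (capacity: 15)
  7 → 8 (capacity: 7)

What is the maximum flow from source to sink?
Maximum flow = 13

Max flow: 13

Flow assignment:
  0 → 1: 13/17
  1 → 2: 6/17
  1 → 7: 7/17
  2 → 3: 6/6
  3 → 4: 6/14
  4 → 8: 6/18
  7 → 8: 7/7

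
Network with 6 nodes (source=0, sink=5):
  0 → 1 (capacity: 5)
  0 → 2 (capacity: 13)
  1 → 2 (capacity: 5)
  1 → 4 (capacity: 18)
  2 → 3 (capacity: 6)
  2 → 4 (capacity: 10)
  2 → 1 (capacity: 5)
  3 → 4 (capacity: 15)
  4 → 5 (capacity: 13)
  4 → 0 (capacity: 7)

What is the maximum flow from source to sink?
Maximum flow = 13

Max flow: 13

Flow assignment:
  0 → 2: 13/13
  1 → 4: 3/18
  2 → 4: 10/10
  2 → 1: 3/5
  4 → 5: 13/13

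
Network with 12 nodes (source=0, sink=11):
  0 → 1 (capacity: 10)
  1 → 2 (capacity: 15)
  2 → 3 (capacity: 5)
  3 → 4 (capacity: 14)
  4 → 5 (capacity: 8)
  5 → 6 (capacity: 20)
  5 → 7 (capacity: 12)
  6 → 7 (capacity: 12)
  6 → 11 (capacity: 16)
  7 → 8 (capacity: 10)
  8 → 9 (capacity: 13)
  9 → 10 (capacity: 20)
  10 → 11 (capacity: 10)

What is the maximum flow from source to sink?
Maximum flow = 5

Max flow: 5

Flow assignment:
  0 → 1: 5/10
  1 → 2: 5/15
  2 → 3: 5/5
  3 → 4: 5/14
  4 → 5: 5/8
  5 → 6: 5/20
  6 → 11: 5/16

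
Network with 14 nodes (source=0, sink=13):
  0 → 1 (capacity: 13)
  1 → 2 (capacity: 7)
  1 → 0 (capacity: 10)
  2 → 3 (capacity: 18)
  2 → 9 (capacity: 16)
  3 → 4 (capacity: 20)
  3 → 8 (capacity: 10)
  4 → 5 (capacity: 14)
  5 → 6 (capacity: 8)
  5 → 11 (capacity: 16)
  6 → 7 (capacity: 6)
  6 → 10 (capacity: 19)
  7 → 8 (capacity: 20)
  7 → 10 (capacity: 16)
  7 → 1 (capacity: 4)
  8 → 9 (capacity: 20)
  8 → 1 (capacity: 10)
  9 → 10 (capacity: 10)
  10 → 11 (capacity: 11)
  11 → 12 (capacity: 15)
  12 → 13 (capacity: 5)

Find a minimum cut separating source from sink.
Min cut value = 5, edges: (12,13)

Min cut value: 5
Partition: S = [0, 1, 2, 3, 4, 5, 6, 7, 8, 9, 10, 11, 12], T = [13]
Cut edges: (12,13)

By max-flow min-cut theorem, max flow = min cut = 5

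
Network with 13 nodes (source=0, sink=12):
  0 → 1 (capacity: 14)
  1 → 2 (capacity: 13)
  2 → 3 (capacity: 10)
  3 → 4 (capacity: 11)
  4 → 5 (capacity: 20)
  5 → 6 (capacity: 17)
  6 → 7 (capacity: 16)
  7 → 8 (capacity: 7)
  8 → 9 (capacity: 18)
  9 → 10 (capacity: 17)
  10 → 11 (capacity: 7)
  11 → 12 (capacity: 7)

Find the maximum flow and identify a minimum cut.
Max flow = 7, Min cut edges: (11,12)

Maximum flow: 7
Minimum cut: (11,12)
Partition: S = [0, 1, 2, 3, 4, 5, 6, 7, 8, 9, 10, 11], T = [12]

Max-flow min-cut theorem verified: both equal 7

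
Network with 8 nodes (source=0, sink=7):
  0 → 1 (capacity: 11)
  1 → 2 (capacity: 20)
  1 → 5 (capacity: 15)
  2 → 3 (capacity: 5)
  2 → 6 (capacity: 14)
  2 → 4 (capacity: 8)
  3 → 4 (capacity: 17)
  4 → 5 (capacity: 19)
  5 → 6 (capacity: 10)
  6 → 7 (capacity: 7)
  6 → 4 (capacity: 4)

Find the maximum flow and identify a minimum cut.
Max flow = 7, Min cut edges: (6,7)

Maximum flow: 7
Minimum cut: (6,7)
Partition: S = [0, 1, 2, 3, 4, 5, 6], T = [7]

Max-flow min-cut theorem verified: both equal 7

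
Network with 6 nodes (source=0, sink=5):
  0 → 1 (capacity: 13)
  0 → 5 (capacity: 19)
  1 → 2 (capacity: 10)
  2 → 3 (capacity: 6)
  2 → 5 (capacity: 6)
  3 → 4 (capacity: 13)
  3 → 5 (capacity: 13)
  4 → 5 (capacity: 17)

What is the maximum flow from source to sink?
Maximum flow = 29

Max flow: 29

Flow assignment:
  0 → 1: 10/13
  0 → 5: 19/19
  1 → 2: 10/10
  2 → 3: 4/6
  2 → 5: 6/6
  3 → 5: 4/13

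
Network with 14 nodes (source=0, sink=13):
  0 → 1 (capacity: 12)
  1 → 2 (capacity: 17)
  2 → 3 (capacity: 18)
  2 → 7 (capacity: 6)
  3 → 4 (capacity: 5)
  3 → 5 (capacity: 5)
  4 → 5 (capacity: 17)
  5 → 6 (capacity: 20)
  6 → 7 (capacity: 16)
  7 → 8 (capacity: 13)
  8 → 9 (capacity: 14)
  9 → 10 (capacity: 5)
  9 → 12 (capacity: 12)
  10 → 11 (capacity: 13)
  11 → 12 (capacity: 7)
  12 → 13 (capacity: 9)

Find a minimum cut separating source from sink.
Min cut value = 9, edges: (12,13)

Min cut value: 9
Partition: S = [0, 1, 2, 3, 4, 5, 6, 7, 8, 9, 10, 11, 12], T = [13]
Cut edges: (12,13)

By max-flow min-cut theorem, max flow = min cut = 9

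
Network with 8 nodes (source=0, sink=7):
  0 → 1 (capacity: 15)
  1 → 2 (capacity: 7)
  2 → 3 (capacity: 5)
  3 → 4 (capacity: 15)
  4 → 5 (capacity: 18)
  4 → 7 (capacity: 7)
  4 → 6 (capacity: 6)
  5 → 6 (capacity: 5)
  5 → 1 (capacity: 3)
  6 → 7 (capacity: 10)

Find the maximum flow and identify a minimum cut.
Max flow = 5, Min cut edges: (2,3)

Maximum flow: 5
Minimum cut: (2,3)
Partition: S = [0, 1, 2], T = [3, 4, 5, 6, 7]

Max-flow min-cut theorem verified: both equal 5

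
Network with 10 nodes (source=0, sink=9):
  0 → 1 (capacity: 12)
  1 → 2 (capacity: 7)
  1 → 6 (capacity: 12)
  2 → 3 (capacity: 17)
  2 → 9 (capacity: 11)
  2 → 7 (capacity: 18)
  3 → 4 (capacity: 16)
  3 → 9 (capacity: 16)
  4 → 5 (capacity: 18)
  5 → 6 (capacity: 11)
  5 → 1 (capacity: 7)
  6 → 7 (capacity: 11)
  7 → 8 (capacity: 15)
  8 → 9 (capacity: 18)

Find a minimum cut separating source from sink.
Min cut value = 12, edges: (0,1)

Min cut value: 12
Partition: S = [0], T = [1, 2, 3, 4, 5, 6, 7, 8, 9]
Cut edges: (0,1)

By max-flow min-cut theorem, max flow = min cut = 12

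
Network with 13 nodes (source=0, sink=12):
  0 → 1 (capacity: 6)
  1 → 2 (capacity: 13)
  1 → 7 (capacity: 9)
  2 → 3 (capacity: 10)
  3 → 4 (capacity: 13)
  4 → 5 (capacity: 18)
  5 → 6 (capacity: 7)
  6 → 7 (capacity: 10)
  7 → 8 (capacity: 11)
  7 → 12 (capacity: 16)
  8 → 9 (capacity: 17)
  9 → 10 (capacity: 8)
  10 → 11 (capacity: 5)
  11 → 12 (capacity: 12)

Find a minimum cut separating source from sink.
Min cut value = 6, edges: (0,1)

Min cut value: 6
Partition: S = [0], T = [1, 2, 3, 4, 5, 6, 7, 8, 9, 10, 11, 12]
Cut edges: (0,1)

By max-flow min-cut theorem, max flow = min cut = 6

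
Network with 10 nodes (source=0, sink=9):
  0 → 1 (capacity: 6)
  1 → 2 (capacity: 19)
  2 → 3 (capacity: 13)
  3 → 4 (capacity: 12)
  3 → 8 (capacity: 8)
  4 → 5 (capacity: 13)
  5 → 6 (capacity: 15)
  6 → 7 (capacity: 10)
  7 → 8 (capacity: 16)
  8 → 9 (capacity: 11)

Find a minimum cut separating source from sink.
Min cut value = 6, edges: (0,1)

Min cut value: 6
Partition: S = [0], T = [1, 2, 3, 4, 5, 6, 7, 8, 9]
Cut edges: (0,1)

By max-flow min-cut theorem, max flow = min cut = 6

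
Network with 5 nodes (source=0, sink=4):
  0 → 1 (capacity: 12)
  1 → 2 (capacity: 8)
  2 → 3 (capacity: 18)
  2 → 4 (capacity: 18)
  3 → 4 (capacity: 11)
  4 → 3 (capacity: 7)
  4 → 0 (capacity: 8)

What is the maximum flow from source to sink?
Maximum flow = 8

Max flow: 8

Flow assignment:
  0 → 1: 8/12
  1 → 2: 8/8
  2 → 4: 8/18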